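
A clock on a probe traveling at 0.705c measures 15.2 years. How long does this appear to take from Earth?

Proper time Δt₀ = 15.2 years
γ = 1/√(1 - 0.705²) = 1.410
Δt = γΔt₀ = 1.410 × 15.2 = 21.43 years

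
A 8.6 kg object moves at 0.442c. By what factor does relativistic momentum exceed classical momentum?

p_rel = γmv, p_class = mv
Ratio = γ = 1/√(1 - 0.442²) = 1.115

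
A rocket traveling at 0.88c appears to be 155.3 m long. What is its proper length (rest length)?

Contracted length L = 155.3 m
γ = 1/√(1 - 0.88²) = 2.1054
L₀ = γL = 2.1054 × 155.3 = 327.0 m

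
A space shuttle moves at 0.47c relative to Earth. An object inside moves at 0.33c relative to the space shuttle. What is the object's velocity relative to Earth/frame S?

u = (u' + v)/(1 + u'v/c²)
Numerator: 0.33 + 0.47 = 0.8
Denominator: 1 + 0.1551 = 1.1551
u = 0.8/1.1551 = 0.6926c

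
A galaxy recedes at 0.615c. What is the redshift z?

β = 0.615
(1+β)/(1-β) = 1.615/0.385 = 4.195
√(4.195) = 2.048
z = 2.048 - 1 = 1.048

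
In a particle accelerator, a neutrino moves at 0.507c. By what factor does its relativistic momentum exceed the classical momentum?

p_rel = γmv, p_class = mv
Ratio = γ = 1/√(1 - 0.507²)
= 1/√(0.742951) = 1.160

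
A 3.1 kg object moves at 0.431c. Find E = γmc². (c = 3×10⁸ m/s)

γ = 1/√(1 - 0.431²) = 1.1082
mc² = 3.1 × (3×10⁸)² = 2.790×10¹⁷ J
E = γmc² = 1.1082 × 2.790×10¹⁷ = 3.092×10¹⁷ J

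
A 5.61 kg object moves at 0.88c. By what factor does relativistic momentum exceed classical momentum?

p_rel = γmv, p_class = mv
Ratio = γ = 1/√(1 - 0.88²) = 2.105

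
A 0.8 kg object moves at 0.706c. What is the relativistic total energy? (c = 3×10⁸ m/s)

γ = 1/√(1 - 0.706²) = 1.412
mc² = 0.8 × (3×10⁸)² = 7.200×10¹⁶ J
E = γmc² = 1.412 × 7.200×10¹⁶ = 1.017×10¹⁷ J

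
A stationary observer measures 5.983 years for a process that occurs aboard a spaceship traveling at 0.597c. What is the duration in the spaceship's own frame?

Dilated time Δt = 5.983 years
γ = 1/√(1 - 0.597²) = 1.2465
Δt₀ = Δt/γ = 5.983/1.2465 = 4.800 years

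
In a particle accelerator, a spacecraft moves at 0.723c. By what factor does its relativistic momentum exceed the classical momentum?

p_rel = γmv, p_class = mv
Ratio = γ = 1/√(1 - 0.723²)
= 1/√(0.477271) = 1.447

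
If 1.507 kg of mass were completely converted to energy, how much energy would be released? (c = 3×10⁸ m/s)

Using E = mc²:
c² = (3×10⁸)² = 9×10¹⁶ m²/s²
E = 1.507 × 9×10¹⁶ = 1.356×10¹⁷ J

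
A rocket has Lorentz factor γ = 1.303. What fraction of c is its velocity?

From γ = 1/√(1 - v²/c²):
1/γ² = 1/1.303² = 0.5890
v²/c² = 1 - 0.5890 = 0.4110
v/c = √(0.4110) = 0.6411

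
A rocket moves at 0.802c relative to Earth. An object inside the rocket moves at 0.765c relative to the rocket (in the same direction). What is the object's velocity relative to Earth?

u = (u' + v)/(1 + u'v/c²)
Numerator: 0.765 + 0.802 = 1.567
Denominator: 1 + 0.61353 = 1.61353
u = 1.567/1.61353 = 0.9712c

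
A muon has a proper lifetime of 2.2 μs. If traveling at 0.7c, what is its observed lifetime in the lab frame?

Proper lifetime τ₀ = 2.2 μs
γ = 1/√(1 - 0.7²) = 1.4003
τ = γτ₀ = 1.4003 × 2.2 μs = 3.081 μs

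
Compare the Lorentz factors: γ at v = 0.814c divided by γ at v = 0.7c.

γ₁ = 1/√(1 - 0.814²) = 1.7216
γ₂ = 1/√(1 - 0.7²) = 1.4003
γ₁/γ₂ = 1.7216/1.4003 = 1.229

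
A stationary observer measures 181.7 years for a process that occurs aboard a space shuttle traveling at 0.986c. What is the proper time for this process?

Dilated time Δt = 181.7 years
γ = 1/√(1 - 0.986²) = 5.997
Δt₀ = Δt/γ = 181.7/5.997 = 30.30 years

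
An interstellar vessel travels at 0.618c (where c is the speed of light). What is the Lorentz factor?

v/c = 0.618, so (v/c)² = 0.381924
1 - (v/c)² = 0.618076
γ = 1/√(0.618076) = 1.272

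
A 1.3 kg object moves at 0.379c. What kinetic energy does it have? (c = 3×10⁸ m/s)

γ = 1/√(1 - 0.379²) = 1.080618
γ - 1 = 0.080618
KE = (γ-1)mc² = 0.080618 × 1.3 × (3×10⁸)² = 9.432×10¹⁵ J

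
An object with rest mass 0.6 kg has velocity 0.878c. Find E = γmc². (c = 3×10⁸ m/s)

γ = 1/√(1 - 0.878²) = 2.089
mc² = 0.6 × (3×10⁸)² = 5.400×10¹⁶ J
E = γmc² = 2.089 × 5.400×10¹⁶ = 1.128×10¹⁷ J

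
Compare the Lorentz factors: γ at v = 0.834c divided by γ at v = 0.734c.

γ₁ = 1/√(1 - 0.834²) = 1.812
γ₂ = 1/√(1 - 0.734²) = 1.472
γ₁/γ₂ = 1.812/1.472 = 1.231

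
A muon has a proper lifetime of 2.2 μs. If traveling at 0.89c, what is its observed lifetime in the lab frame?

Proper lifetime τ₀ = 2.2 μs
γ = 1/√(1 - 0.89²) = 2.193
τ = γτ₀ = 2.193 × 2.2 μs = 4.825 μs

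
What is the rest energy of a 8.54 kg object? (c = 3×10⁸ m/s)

c² = (3×10⁸)² = 9.000×10¹⁶ m²/s²
E₀ = mc² = 8.54 × 9.000×10¹⁶ = 7.686×10¹⁷ J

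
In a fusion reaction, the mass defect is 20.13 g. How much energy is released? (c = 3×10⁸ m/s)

Convert mass defect: Δm = 20.13 g = 0.02013 kg
E = Δm·c² = 0.02013 × (3×10⁸)²
= 0.02013 × 9×10¹⁶ = 1.812×10¹⁵ J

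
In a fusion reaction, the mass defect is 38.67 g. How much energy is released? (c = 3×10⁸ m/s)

Convert mass defect: Δm = 38.67 g = 0.03867 kg
E = Δm·c² = 0.03867 × (3×10⁸)²
= 0.03867 × 9×10¹⁶ = 3.480×10¹⁵ J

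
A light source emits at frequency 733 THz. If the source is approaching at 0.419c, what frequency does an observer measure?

β = v/c = 0.419
(1+β)/(1-β) = 1.419/0.581 = 2.442
Doppler factor = √(2.442) = 1.563
f_obs = 733 × 1.563 = 1146 THz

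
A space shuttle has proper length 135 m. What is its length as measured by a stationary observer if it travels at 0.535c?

Proper length L₀ = 135 m
γ = 1/√(1 - 0.535²) = 1.1836
L = L₀/γ = 135/1.1836 = 114.1 m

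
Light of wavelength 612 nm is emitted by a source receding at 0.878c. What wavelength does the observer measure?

β = 0.878
Wavelength Doppler factor = √(1.878/0.122) = √(15.39) = 3.923
λ_obs = 612 × 3.923 = 2401 nm (redshift)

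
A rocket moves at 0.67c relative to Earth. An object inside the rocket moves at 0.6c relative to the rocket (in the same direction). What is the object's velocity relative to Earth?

u = (u' + v)/(1 + u'v/c²)
Numerator: 0.6 + 0.67 = 1.27
Denominator: 1 + 0.402 = 1.402
u = 1.27/1.402 = 0.9058c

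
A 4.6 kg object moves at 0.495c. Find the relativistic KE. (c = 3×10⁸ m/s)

γ = 1/√(1 - 0.495²) = 1.1509
γ - 1 = 0.1509
KE = (γ-1)mc² = 0.1509 × 4.6 × (3×10⁸)² = 6.247×10¹⁶ J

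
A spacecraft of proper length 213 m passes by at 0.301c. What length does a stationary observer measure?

Proper length L₀ = 213 m
γ = 1/√(1 - 0.301²) = 1.049
L = L₀/γ = 213/1.049 = 203.1 m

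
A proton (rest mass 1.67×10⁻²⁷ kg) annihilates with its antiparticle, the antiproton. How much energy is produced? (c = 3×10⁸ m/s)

Both particles have the same rest mass, so total mass = 2m
E = 2m·c² = 2 × 1.67×10⁻²⁷ × (3×10⁸)²
= 2 × 1.67×10⁻²⁷ × 9×10¹⁶
= 3.006×10⁻¹⁰ J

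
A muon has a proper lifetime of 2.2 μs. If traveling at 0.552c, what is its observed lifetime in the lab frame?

Proper lifetime τ₀ = 2.2 μs
γ = 1/√(1 - 0.552²) = 1.199
τ = γτ₀ = 1.199 × 2.2 μs = 2.638 μs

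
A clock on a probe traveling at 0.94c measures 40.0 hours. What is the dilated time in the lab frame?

Proper time Δt₀ = 40.0 hours
γ = 1/√(1 - 0.94²) = 2.931
Δt = γΔt₀ = 2.931 × 40.0 = 117.2 hours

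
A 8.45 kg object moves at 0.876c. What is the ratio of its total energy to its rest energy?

E = γmc², E₀ = mc²
E/E₀ = γ = 1/√(1 - 0.876²) = 2.073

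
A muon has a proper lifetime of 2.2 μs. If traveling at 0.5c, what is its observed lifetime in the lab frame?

Proper lifetime τ₀ = 2.2 μs
γ = 1/√(1 - 0.5²) = 1.1547
τ = γτ₀ = 1.1547 × 2.2 μs = 2.540 μs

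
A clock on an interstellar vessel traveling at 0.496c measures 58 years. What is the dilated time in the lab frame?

Proper time Δt₀ = 58 years
γ = 1/√(1 - 0.496²) = 1.15165
Δt = γΔt₀ = 1.15165 × 58 = 66.80 years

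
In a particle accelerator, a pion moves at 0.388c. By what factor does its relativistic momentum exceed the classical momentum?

p_rel = γmv, p_class = mv
Ratio = γ = 1/√(1 - 0.388²)
= 1/√(0.849456) = 1.085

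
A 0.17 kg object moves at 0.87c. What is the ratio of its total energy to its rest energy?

E = γmc², E₀ = mc²
E/E₀ = γ = 1/√(1 - 0.87²) = 2.028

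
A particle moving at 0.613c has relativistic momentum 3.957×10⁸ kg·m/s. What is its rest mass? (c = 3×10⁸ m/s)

γ = 1/√(1 - 0.613²) = 1.266
v = 0.613 × 3×10⁸ = 1.839×10⁸ m/s
m = p/(γv) = 3.957×10⁸/(1.266 × 1.839×10⁸) = 1.700 kg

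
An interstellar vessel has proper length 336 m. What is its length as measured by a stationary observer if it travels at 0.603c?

Proper length L₀ = 336 m
γ = 1/√(1 - 0.603²) = 1.2535
L = L₀/γ = 336/1.2535 = 268.0 m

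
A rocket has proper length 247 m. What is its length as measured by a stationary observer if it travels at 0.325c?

Proper length L₀ = 247 m
γ = 1/√(1 - 0.325²) = 1.0574
L = L₀/γ = 247/1.0574 = 233.6 m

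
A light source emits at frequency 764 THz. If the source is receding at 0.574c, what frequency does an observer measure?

β = v/c = 0.574
(1-β)/(1+β) = 0.426/1.574 = 0.27065
Doppler factor = √(0.27065) = 0.52024
f_obs = 764 × 0.52024 = 397.5 THz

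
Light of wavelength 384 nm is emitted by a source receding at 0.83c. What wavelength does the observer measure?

β = 0.83
Wavelength Doppler factor = √(1.83/0.17) = √(10.765) = 3.281
λ_obs = 384 × 3.281 = 1260 nm (redshift)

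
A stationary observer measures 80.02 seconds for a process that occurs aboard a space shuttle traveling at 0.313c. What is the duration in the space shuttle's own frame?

Dilated time Δt = 80.02 seconds
γ = 1/√(1 - 0.313²) = 1.0529
Δt₀ = Δt/γ = 80.02/1.0529 = 76.00 seconds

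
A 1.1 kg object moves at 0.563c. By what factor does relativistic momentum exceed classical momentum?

p_rel = γmv, p_class = mv
Ratio = γ = 1/√(1 - 0.563²) = 1.210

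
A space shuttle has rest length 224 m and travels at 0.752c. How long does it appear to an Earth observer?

Proper length L₀ = 224 m
γ = 1/√(1 - 0.752²) = 1.517
L = L₀/γ = 224/1.517 = 147.7 m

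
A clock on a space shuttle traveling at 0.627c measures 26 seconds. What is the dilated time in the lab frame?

Proper time Δt₀ = 26 seconds
γ = 1/√(1 - 0.627²) = 1.284
Δt = γΔt₀ = 1.284 × 26 = 33.38 seconds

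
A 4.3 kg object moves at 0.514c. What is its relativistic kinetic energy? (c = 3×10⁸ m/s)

γ = 1/√(1 - 0.514²) = 1.1658
γ - 1 = 0.1658
KE = (γ-1)mc² = 0.1658 × 4.3 × (3×10⁸)² = 6.416×10¹⁶ J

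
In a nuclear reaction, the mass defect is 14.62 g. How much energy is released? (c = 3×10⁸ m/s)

Convert mass defect: Δm = 14.62 g = 0.01462 kg
E = Δm·c² = 0.01462 × (3×10⁸)²
= 0.01462 × 9×10¹⁶ = 1.316×10¹⁵ J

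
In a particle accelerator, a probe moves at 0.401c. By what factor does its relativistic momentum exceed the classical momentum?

p_rel = γmv, p_class = mv
Ratio = γ = 1/√(1 - 0.401²)
= 1/√(0.839199) = 1.092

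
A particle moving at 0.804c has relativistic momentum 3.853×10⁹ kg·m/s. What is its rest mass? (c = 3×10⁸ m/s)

γ = 1/√(1 - 0.804²) = 1.6817
v = 0.804 × 3×10⁸ = 2.412×10⁸ m/s
m = p/(γv) = 3.853×10⁹/(1.6817 × 2.412×10⁸) = 9.499 kg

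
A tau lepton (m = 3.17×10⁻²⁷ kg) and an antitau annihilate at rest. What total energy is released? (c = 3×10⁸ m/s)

Both particles have the same rest mass, so total mass = 2m
E = 2m·c² = 2 × 3.17×10⁻²⁷ × (3×10⁸)²
= 2 × 3.17×10⁻²⁷ × 9×10¹⁶
= 5.706×10⁻¹⁰ J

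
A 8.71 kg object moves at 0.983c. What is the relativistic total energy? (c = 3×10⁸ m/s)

γ = 1/√(1 - 0.983²) = 5.446
mc² = 8.71 × (3×10⁸)² = 7.839×10¹⁷ J
E = γmc² = 5.446 × 7.839×10¹⁷ = 4.269×10¹⁸ J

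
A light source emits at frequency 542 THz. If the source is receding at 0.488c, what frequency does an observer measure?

β = v/c = 0.488
(1-β)/(1+β) = 0.512/1.488 = 0.3441
Doppler factor = √(0.3441) = 0.5866
f_obs = 542 × 0.5866 = 317.9 THz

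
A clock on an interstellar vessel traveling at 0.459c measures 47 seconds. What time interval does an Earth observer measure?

Proper time Δt₀ = 47 seconds
γ = 1/√(1 - 0.459²) = 1.1256
Δt = γΔt₀ = 1.1256 × 47 = 52.90 seconds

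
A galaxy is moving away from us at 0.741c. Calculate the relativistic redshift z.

β = 0.741
(1+β)/(1-β) = 1.741/0.259 = 6.722
√(6.722) = 2.593
z = 2.593 - 1 = 1.593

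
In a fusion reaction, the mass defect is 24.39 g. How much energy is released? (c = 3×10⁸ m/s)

Convert mass defect: Δm = 24.39 g = 0.02439 kg
E = Δm·c² = 0.02439 × (3×10⁸)²
= 0.02439 × 9×10¹⁶ = 2.195×10¹⁵ J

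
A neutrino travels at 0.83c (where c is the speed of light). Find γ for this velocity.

v/c = 0.83, so (v/c)² = 0.6889
1 - (v/c)² = 0.3111
γ = 1/√(0.3111) = 1.793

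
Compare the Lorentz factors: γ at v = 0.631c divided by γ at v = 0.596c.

γ₁ = 1/√(1 - 0.631²) = 1.289
γ₂ = 1/√(1 - 0.596²) = 1.245
γ₁/γ₂ = 1.289/1.245 = 1.035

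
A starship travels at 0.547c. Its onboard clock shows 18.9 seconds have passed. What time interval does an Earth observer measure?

Proper time Δt₀ = 18.9 seconds
γ = 1/√(1 - 0.547²) = 1.1946
Δt = γΔt₀ = 1.1946 × 18.9 = 22.58 seconds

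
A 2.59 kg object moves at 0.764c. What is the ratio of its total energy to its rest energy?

E = γmc², E₀ = mc²
E/E₀ = γ = 1/√(1 - 0.764²) = 1.550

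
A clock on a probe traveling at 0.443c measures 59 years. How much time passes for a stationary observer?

Proper time Δt₀ = 59 years
γ = 1/√(1 - 0.443²) = 1.1154
Δt = γΔt₀ = 1.1154 × 59 = 65.81 years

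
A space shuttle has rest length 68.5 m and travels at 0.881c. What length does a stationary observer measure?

Proper length L₀ = 68.5 m
γ = 1/√(1 - 0.881²) = 2.1136
L = L₀/γ = 68.5/2.1136 = 32.41 m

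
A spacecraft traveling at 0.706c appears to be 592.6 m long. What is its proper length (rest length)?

Contracted length L = 592.6 m
γ = 1/√(1 - 0.706²) = 1.412
L₀ = γL = 1.412 × 592.6 = 836.8 m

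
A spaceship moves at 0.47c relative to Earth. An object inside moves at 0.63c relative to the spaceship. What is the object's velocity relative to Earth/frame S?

u = (u' + v)/(1 + u'v/c²)
Numerator: 0.63 + 0.47 = 1.1
Denominator: 1 + 0.2961 = 1.2961
u = 1.1/1.2961 = 0.8487c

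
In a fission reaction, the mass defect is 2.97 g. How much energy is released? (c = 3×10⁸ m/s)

Convert mass defect: Δm = 2.97 g = 0.00297 kg
E = Δm·c² = 0.00297 × (3×10⁸)²
= 0.00297 × 9×10¹⁶ = 2.673×10¹⁴ J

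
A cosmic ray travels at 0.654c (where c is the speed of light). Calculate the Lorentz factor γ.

v/c = 0.654, so (v/c)² = 0.427716
1 - (v/c)² = 0.572284
γ = 1/√(0.572284) = 1.322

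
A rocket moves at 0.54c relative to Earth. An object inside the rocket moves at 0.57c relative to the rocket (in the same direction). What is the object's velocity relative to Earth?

u = (u' + v)/(1 + u'v/c²)
Numerator: 0.57 + 0.54 = 1.11
Denominator: 1 + 0.3078 = 1.3078
u = 1.11/1.3078 = 0.8488c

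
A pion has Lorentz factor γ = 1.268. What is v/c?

From γ = 1/√(1 - v²/c²):
1/γ² = 1/1.268² = 0.621959
v²/c² = 1 - 0.621959 = 0.378041
v/c = √(0.378041) = 0.6149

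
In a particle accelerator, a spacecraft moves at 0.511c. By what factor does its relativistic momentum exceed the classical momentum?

p_rel = γmv, p_class = mv
Ratio = γ = 1/√(1 - 0.511²)
= 1/√(0.738879) = 1.163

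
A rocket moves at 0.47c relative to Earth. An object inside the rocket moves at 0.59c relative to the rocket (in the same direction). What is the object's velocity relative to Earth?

u = (u' + v)/(1 + u'v/c²)
Numerator: 0.59 + 0.47 = 1.06
Denominator: 1 + 0.2773 = 1.2773
u = 1.06/1.2773 = 0.8299c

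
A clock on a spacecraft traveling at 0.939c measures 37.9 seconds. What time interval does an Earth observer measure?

Proper time Δt₀ = 37.9 seconds
γ = 1/√(1 - 0.939²) = 2.908
Δt = γΔt₀ = 2.908 × 37.9 = 110.2 seconds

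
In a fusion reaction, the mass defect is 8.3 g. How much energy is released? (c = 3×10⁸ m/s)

Convert mass defect: Δm = 8.3 g = 0.0083 kg
E = Δm·c² = 0.0083 × (3×10⁸)²
= 0.0083 × 9×10¹⁶ = 7.470×10¹⁴ J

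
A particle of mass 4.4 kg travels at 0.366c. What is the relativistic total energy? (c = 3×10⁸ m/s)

γ = 1/√(1 - 0.366²) = 1.0746
mc² = 4.4 × (3×10⁸)² = 3.960×10¹⁷ J
E = γmc² = 1.0746 × 3.960×10¹⁷ = 4.255×10¹⁷ J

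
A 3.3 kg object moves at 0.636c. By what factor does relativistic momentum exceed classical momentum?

p_rel = γmv, p_class = mv
Ratio = γ = 1/√(1 - 0.636²) = 1.296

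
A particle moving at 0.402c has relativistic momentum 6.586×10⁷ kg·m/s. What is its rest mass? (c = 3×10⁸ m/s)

γ = 1/√(1 - 0.402²) = 1.0921
v = 0.402 × 3×10⁸ = 1.206×10⁸ m/s
m = p/(γv) = 6.586×10⁷/(1.0921 × 1.206×10⁸) = 0.5000 kg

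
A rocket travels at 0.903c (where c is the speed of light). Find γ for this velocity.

v/c = 0.903, so (v/c)² = 0.815409
1 - (v/c)² = 0.184591
γ = 1/√(0.184591) = 2.328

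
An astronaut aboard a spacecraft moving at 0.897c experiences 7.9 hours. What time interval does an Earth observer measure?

Proper time Δt₀ = 7.9 hours
γ = 1/√(1 - 0.897²) = 2.262
Δt = γΔt₀ = 2.262 × 7.9 = 17.87 hours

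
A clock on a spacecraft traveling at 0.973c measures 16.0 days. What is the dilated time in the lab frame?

Proper time Δt₀ = 16.0 days
γ = 1/√(1 - 0.973²) = 4.3327
Δt = γΔt₀ = 4.3327 × 16.0 = 69.32 days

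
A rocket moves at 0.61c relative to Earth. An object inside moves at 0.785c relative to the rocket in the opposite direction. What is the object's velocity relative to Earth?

Object's velocity in rocket frame is u' = -0.785c
u = (u' + v)/(1 + u'v/c²) = (v - 0.785)/(1 - 0.785·v/c²)
Numerator: 0.61 - 0.785 = -0.175
Denominator: 1 - 0.47885 = 0.52115
u = -0.175/0.52115 = -0.3358c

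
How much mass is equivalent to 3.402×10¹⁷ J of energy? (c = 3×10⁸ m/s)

From E = mc², we get m = E/c²
c² = (3×10⁸)² = 9×10¹⁶ m²/s²
m = 3.402×10¹⁷ / 9×10¹⁶ = 3.780 kg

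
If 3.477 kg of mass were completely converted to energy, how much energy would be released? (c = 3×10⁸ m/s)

Using E = mc²:
c² = (3×10⁸)² = 9×10¹⁶ m²/s²
E = 3.477 × 9×10¹⁶ = 3.129×10¹⁷ J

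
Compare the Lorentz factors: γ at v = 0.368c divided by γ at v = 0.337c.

γ₁ = 1/√(1 - 0.368²) = 1.0755
γ₂ = 1/√(1 - 0.337²) = 1.0621
γ₁/γ₂ = 1.0755/1.0621 = 1.013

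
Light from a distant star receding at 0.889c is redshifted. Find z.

β = 0.889
(1+β)/(1-β) = 1.889/0.111 = 17.018
√(17.018) = 4.125
z = 4.125 - 1 = 3.125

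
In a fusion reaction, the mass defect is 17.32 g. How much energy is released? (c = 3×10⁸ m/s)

Convert mass defect: Δm = 17.32 g = 0.01732 kg
E = Δm·c² = 0.01732 × (3×10⁸)²
= 0.01732 × 9×10¹⁶ = 1.559×10¹⁵ J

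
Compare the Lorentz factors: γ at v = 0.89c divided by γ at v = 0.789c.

γ₁ = 1/√(1 - 0.89²) = 2.193
γ₂ = 1/√(1 - 0.789²) = 1.628
γ₁/γ₂ = 2.193/1.628 = 1.347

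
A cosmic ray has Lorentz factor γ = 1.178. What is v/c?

From γ = 1/√(1 - v²/c²):
1/γ² = 1/1.178² = 0.7206
v²/c² = 1 - 0.7206 = 0.2794
v/c = √(0.2794) = 0.5286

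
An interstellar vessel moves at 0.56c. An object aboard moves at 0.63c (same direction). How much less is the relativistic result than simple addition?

Classical: u' + v = 0.63 + 0.56 = 1.19c
Relativistic: u = (0.63 + 0.56)/(1 + 0.3528) = 1.19/1.3528 = 0.8797c
Difference: 1.19 - 0.8797 = 0.3103c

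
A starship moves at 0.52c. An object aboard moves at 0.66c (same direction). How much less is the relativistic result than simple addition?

Classical: u' + v = 0.66 + 0.52 = 1.18c
Relativistic: u = (0.66 + 0.52)/(1 + 0.3432) = 1.18/1.3432 = 0.8785c
Difference: 1.18 - 0.8785 = 0.3015c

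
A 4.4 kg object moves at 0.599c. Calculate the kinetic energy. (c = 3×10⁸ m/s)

γ = 1/√(1 - 0.599²) = 1.24883
γ - 1 = 0.24883
KE = (γ-1)mc² = 0.24883 × 4.4 × (3×10⁸)² = 9.854×10¹⁶ J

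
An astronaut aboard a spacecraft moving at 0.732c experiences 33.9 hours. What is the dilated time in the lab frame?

Proper time Δt₀ = 33.9 hours
γ = 1/√(1 - 0.732²) = 1.4678
Δt = γΔt₀ = 1.4678 × 33.9 = 49.76 hours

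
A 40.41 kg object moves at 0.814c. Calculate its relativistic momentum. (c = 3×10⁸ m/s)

γ = 1/√(1 - 0.814²) = 1.722
v = 0.814 × 3×10⁸ = 2.442×10⁸ m/s
p = γmv = 1.722 × 40.41 × 2.442×10⁸ = 1.699×10¹⁰ kg·m/s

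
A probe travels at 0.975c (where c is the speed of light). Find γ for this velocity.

v/c = 0.975, so (v/c)² = 0.950625
1 - (v/c)² = 0.049375
γ = 1/√(0.049375) = 4.500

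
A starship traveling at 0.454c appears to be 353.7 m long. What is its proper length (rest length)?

Contracted length L = 353.7 m
γ = 1/√(1 - 0.454²) = 1.1223
L₀ = γL = 1.1223 × 353.7 = 397.0 m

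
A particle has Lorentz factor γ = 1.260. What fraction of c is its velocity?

From γ = 1/√(1 - v²/c²):
1/γ² = 1/1.260² = 0.6299
v²/c² = 1 - 0.6299 = 0.3701
v/c = √(0.3701) = 0.6084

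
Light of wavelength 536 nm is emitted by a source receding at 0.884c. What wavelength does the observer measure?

β = 0.884
Wavelength Doppler factor = √(1.884/0.116) = √(16.24) = 4.030
λ_obs = 536 × 4.030 = 2160 nm (redshift)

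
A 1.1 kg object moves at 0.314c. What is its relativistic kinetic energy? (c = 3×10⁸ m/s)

γ = 1/√(1 - 0.314²) = 1.05327
γ - 1 = 0.05327
KE = (γ-1)mc² = 0.05327 × 1.1 × (3×10⁸)² = 5.274×10¹⁵ J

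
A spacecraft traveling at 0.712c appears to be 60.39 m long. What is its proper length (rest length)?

Contracted length L = 60.39 m
γ = 1/√(1 - 0.712²) = 1.424
L₀ = γL = 1.424 × 60.39 = 86.00 m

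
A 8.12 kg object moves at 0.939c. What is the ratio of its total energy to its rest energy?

E = γmc², E₀ = mc²
E/E₀ = γ = 1/√(1 - 0.939²) = 2.908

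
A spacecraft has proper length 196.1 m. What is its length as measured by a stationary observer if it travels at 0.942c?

Proper length L₀ = 196.1 m
γ = 1/√(1 - 0.942²) = 2.980
L = L₀/γ = 196.1/2.980 = 65.81 m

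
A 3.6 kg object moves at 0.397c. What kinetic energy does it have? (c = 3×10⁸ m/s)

γ = 1/√(1 - 0.397²) = 1.08954
γ - 1 = 0.08954
KE = (γ-1)mc² = 0.08954 × 3.6 × (3×10⁸)² = 2.901×10¹⁶ J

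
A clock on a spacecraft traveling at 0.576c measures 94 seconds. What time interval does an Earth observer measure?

Proper time Δt₀ = 94 seconds
γ = 1/√(1 - 0.576²) = 1.223
Δt = γΔt₀ = 1.223 × 94 = 115.0 seconds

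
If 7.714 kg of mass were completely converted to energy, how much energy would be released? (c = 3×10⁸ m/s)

Using E = mc²:
c² = (3×10⁸)² = 9×10¹⁶ m²/s²
E = 7.714 × 9×10¹⁶ = 6.943×10¹⁷ J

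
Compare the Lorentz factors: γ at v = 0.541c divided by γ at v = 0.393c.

γ₁ = 1/√(1 - 0.541²) = 1.189
γ₂ = 1/√(1 - 0.393²) = 1.088
γ₁/γ₂ = 1.189/1.088 = 1.093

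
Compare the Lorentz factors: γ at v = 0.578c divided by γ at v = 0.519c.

γ₁ = 1/√(1 - 0.578²) = 1.225
γ₂ = 1/√(1 - 0.519²) = 1.170
γ₁/γ₂ = 1.225/1.170 = 1.047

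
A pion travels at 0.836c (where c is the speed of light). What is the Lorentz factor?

v/c = 0.836, so (v/c)² = 0.698896
1 - (v/c)² = 0.301104
γ = 1/√(0.301104) = 1.822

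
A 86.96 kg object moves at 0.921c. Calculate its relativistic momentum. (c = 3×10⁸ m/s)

γ = 1/√(1 - 0.921²) = 2.567
v = 0.921 × 3×10⁸ = 2.763×10⁸ m/s
p = γmv = 2.567 × 86.96 × 2.763×10⁸ = 6.168×10¹⁰ kg·m/s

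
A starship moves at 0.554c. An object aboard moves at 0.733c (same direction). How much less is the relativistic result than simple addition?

Classical: u' + v = 0.733 + 0.554 = 1.287c
Relativistic: u = (0.733 + 0.554)/(1 + 0.406082) = 1.287/1.406082 = 0.9153c
Difference: 1.287 - 0.9153 = 0.3717c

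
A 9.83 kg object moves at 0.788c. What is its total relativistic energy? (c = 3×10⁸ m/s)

γ = 1/√(1 - 0.788²) = 1.624
mc² = 9.83 × (3×10⁸)² = 8.847×10¹⁷ J
E = γmc² = 1.624 × 8.847×10¹⁷ = 1.437×10¹⁸ J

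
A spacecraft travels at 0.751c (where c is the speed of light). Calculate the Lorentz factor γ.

v/c = 0.751, so (v/c)² = 0.564001
1 - (v/c)² = 0.435999
γ = 1/√(0.435999) = 1.514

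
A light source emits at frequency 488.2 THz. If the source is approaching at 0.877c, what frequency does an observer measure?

β = v/c = 0.877
(1+β)/(1-β) = 1.877/0.123 = 15.26
Doppler factor = √(15.26) = 3.906
f_obs = 488.2 × 3.906 = 1907 THz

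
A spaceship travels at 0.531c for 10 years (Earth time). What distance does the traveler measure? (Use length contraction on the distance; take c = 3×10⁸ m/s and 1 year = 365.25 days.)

Earth distance: d = v × t = 0.531c × 10 yr = 5.027×10¹⁶ m
γ = 1.180
d' = d/γ = 5.027×10¹⁶/1.180 = 4.260×10¹⁶ m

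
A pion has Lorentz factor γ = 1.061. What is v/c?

From γ = 1/√(1 - v²/c²):
1/γ² = 1/1.061² = 0.8883
v²/c² = 1 - 0.8883 = 0.1117
v/c = √(0.1117) = 0.3342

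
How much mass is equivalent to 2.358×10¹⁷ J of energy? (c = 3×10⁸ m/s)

From E = mc², we get m = E/c²
c² = (3×10⁸)² = 9×10¹⁶ m²/s²
m = 2.358×10¹⁷ / 9×10¹⁶ = 2.620 kg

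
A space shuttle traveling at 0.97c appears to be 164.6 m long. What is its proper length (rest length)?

Contracted length L = 164.6 m
γ = 1/√(1 - 0.97²) = 4.1135
L₀ = γL = 4.1135 × 164.6 = 677.1 m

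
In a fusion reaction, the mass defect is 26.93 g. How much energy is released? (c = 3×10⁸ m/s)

Convert mass defect: Δm = 26.93 g = 0.02693 kg
E = Δm·c² = 0.02693 × (3×10⁸)²
= 0.02693 × 9×10¹⁶ = 2.424×10¹⁵ J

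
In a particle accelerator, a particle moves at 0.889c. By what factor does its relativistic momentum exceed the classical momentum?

p_rel = γmv, p_class = mv
Ratio = γ = 1/√(1 - 0.889²)
= 1/√(0.209679) = 2.184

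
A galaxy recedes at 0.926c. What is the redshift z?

β = 0.926
(1+β)/(1-β) = 1.926/0.074 = 26.03
√(26.03) = 5.102
z = 5.102 - 1 = 4.102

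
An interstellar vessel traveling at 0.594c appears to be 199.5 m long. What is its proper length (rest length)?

Contracted length L = 199.5 m
γ = 1/√(1 - 0.594²) = 1.243
L₀ = γL = 1.243 × 199.5 = 248.0 m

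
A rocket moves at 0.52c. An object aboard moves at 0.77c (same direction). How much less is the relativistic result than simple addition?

Classical: u' + v = 0.77 + 0.52 = 1.29c
Relativistic: u = (0.77 + 0.52)/(1 + 0.4004) = 1.29/1.4004 = 0.9212c
Difference: 1.29 - 0.9212 = 0.3688c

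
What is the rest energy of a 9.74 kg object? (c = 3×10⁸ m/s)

c² = (3×10⁸)² = 9.000×10¹⁶ m²/s²
E₀ = mc² = 9.74 × 9.000×10¹⁶ = 8.766×10¹⁷ J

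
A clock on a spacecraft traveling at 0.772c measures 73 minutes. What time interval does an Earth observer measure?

Proper time Δt₀ = 73 minutes
γ = 1/√(1 - 0.772²) = 1.573
Δt = γΔt₀ = 1.573 × 73 = 114.8 minutes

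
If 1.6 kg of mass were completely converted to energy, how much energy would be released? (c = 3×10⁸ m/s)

Using E = mc²:
c² = (3×10⁸)² = 9×10¹⁶ m²/s²
E = 1.6 × 9×10¹⁶ = 1.440×10¹⁷ J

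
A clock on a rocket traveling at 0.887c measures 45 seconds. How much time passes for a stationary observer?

Proper time Δt₀ = 45 seconds
γ = 1/√(1 - 0.887²) = 2.1656
Δt = γΔt₀ = 2.1656 × 45 = 97.45 seconds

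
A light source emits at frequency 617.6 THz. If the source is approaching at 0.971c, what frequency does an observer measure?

β = v/c = 0.971
(1+β)/(1-β) = 1.971/0.029 = 67.966
Doppler factor = √(67.966) = 8.2441
f_obs = 617.6 × 8.2441 = 5092 THz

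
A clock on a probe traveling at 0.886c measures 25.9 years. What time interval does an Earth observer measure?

Proper time Δt₀ = 25.9 years
γ = 1/√(1 - 0.886²) = 2.1566
Δt = γΔt₀ = 2.1566 × 25.9 = 55.86 years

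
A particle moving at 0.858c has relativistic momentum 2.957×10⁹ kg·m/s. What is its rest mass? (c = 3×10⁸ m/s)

γ = 1/√(1 - 0.858²) = 1.9469
v = 0.858 × 3×10⁸ = 2.574×10⁸ m/s
m = p/(γv) = 2.957×10⁹/(1.9469 × 2.574×10⁸) = 5.901 kg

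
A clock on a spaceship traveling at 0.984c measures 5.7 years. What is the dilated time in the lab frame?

Proper time Δt₀ = 5.7 years
γ = 1/√(1 - 0.984²) = 5.613
Δt = γΔt₀ = 5.613 × 5.7 = 31.99 years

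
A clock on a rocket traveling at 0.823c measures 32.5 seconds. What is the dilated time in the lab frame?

Proper time Δt₀ = 32.5 seconds
γ = 1/√(1 - 0.823²) = 1.7604
Δt = γΔt₀ = 1.7604 × 32.5 = 57.21 seconds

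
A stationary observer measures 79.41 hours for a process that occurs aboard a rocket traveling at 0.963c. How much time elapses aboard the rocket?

Dilated time Δt = 79.41 hours
γ = 1/√(1 - 0.963²) = 3.711
Δt₀ = Δt/γ = 79.41/3.711 = 21.40 hours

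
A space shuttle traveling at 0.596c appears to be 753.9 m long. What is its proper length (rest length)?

Contracted length L = 753.9 m
γ = 1/√(1 - 0.596²) = 1.2454
L₀ = γL = 1.2454 × 753.9 = 938.9 m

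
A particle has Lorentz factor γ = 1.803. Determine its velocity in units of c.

From γ = 1/√(1 - v²/c²):
1/γ² = 1/1.803² = 0.3076
v²/c² = 1 - 0.3076 = 0.6924
v/c = √(0.6924) = 0.8321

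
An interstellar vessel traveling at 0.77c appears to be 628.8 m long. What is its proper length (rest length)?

Contracted length L = 628.8 m
γ = 1/√(1 - 0.77²) = 1.5673
L₀ = γL = 1.5673 × 628.8 = 985.5 m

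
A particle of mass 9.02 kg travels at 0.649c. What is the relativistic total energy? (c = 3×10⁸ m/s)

γ = 1/√(1 - 0.649²) = 1.314
mc² = 9.02 × (3×10⁸)² = 8.118×10¹⁷ J
E = γmc² = 1.314 × 8.118×10¹⁷ = 1.067×10¹⁸ J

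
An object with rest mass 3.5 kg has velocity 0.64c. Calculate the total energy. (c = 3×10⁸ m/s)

γ = 1/√(1 - 0.64²) = 1.30145
mc² = 3.5 × (3×10⁸)² = 3.150×10¹⁷ J
E = γmc² = 1.30145 × 3.150×10¹⁷ = 4.100×10¹⁷ J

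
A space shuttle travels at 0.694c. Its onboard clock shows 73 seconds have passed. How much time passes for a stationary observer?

Proper time Δt₀ = 73 seconds
γ = 1/√(1 - 0.694²) = 1.389
Δt = γΔt₀ = 1.389 × 73 = 101.4 seconds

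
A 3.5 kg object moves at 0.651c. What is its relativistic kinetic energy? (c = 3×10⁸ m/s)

γ = 1/√(1 - 0.651²) = 1.3174
γ - 1 = 0.3174
KE = (γ-1)mc² = 0.3174 × 3.5 × (3×10⁸)² = 9.998×10¹⁶ J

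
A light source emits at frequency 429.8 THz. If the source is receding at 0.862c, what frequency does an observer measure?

β = v/c = 0.862
(1-β)/(1+β) = 0.138/1.862 = 0.07411
Doppler factor = √(0.07411) = 0.2722
f_obs = 429.8 × 0.2722 = 117.0 THz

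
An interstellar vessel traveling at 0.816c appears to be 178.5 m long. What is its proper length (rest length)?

Contracted length L = 178.5 m
γ = 1/√(1 - 0.816²) = 1.730
L₀ = γL = 1.730 × 178.5 = 308.8 m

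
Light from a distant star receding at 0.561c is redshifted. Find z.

β = 0.561
(1+β)/(1-β) = 1.561/0.439 = 3.556
√(3.556) = 1.8857
z = 1.8857 - 1 = 0.8857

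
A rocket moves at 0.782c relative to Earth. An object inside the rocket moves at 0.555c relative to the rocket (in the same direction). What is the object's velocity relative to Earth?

u = (u' + v)/(1 + u'v/c²)
Numerator: 0.555 + 0.782 = 1.337
Denominator: 1 + 0.43401 = 1.43401
u = 1.337/1.43401 = 0.9324c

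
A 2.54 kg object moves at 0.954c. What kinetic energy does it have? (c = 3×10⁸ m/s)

γ = 1/√(1 - 0.954²) = 3.3355
γ - 1 = 2.3355
KE = (γ-1)mc² = 2.3355 × 2.54 × (3×10⁸)² = 5.339×10¹⁷ J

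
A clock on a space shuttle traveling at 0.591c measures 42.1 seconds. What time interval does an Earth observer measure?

Proper time Δt₀ = 42.1 seconds
γ = 1/√(1 - 0.591²) = 1.2397
Δt = γΔt₀ = 1.2397 × 42.1 = 52.19 seconds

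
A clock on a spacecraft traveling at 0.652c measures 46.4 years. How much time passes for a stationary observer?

Proper time Δt₀ = 46.4 years
γ = 1/√(1 - 0.652²) = 1.319
Δt = γΔt₀ = 1.319 × 46.4 = 61.20 years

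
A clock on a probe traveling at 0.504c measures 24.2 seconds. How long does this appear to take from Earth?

Proper time Δt₀ = 24.2 seconds
γ = 1/√(1 - 0.504²) = 1.158
Δt = γΔt₀ = 1.158 × 24.2 = 28.02 seconds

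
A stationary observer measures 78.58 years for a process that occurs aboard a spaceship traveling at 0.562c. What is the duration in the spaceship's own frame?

Dilated time Δt = 78.58 years
γ = 1/√(1 - 0.562²) = 1.209
Δt₀ = Δt/γ = 78.58/1.209 = 65.00 years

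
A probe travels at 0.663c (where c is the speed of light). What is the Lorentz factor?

v/c = 0.663, so (v/c)² = 0.439569
1 - (v/c)² = 0.560431
γ = 1/√(0.560431) = 1.336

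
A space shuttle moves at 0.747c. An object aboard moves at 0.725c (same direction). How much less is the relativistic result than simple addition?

Classical: u' + v = 0.725 + 0.747 = 1.472c
Relativistic: u = (0.725 + 0.747)/(1 + 0.541575) = 1.472/1.541575 = 0.9549c
Difference: 1.472 - 0.9549 = 0.5171c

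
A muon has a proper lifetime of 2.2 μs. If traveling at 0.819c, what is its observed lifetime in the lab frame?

Proper lifetime τ₀ = 2.2 μs
γ = 1/√(1 - 0.819²) = 1.7428
τ = γτ₀ = 1.7428 × 2.2 μs = 3.834 μs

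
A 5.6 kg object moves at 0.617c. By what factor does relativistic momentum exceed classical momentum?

p_rel = γmv, p_class = mv
Ratio = γ = 1/√(1 - 0.617²) = 1.271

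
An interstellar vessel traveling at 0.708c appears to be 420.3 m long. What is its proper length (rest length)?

Contracted length L = 420.3 m
γ = 1/√(1 - 0.708²) = 1.416
L₀ = γL = 1.416 × 420.3 = 595.1 m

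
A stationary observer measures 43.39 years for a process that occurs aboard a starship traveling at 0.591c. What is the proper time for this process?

Dilated time Δt = 43.39 years
γ = 1/√(1 - 0.591²) = 1.2397
Δt₀ = Δt/γ = 43.39/1.2397 = 35.00 years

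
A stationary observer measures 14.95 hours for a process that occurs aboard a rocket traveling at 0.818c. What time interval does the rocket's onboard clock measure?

Dilated time Δt = 14.95 hours
γ = 1/√(1 - 0.818²) = 1.73847
Δt₀ = Δt/γ = 14.95/1.73847 = 8.600 hours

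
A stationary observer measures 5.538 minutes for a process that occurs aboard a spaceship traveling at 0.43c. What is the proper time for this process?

Dilated time Δt = 5.538 minutes
γ = 1/√(1 - 0.43²) = 1.1076
Δt₀ = Δt/γ = 5.538/1.1076 = 5.000 minutes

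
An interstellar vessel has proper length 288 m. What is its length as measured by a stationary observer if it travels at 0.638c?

Proper length L₀ = 288 m
γ = 1/√(1 - 0.638²) = 1.2986
L = L₀/γ = 288/1.2986 = 221.8 m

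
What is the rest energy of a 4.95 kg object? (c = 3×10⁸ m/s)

c² = (3×10⁸)² = 9.000×10¹⁶ m²/s²
E₀ = mc² = 4.95 × 9.000×10¹⁶ = 4.455×10¹⁷ J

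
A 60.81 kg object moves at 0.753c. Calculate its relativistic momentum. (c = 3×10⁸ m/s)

γ = 1/√(1 - 0.753²) = 1.520
v = 0.753 × 3×10⁸ = 2.259×10⁸ m/s
p = γmv = 1.520 × 60.81 × 2.259×10⁸ = 2.088×10¹⁰ kg·m/s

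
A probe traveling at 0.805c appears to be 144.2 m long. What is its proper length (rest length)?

Contracted length L = 144.2 m
γ = 1/√(1 - 0.805²) = 1.686
L₀ = γL = 1.686 × 144.2 = 243.1 m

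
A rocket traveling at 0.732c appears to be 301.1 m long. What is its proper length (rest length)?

Contracted length L = 301.1 m
γ = 1/√(1 - 0.732²) = 1.46777
L₀ = γL = 1.46777 × 301.1 = 441.9 m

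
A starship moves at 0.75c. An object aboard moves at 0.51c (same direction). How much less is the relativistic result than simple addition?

Classical: u' + v = 0.51 + 0.75 = 1.26c
Relativistic: u = (0.51 + 0.75)/(1 + 0.3825) = 1.26/1.3825 = 0.9114c
Difference: 1.26 - 0.9114 = 0.3486c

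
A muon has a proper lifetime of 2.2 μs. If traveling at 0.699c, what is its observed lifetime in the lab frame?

Proper lifetime τ₀ = 2.2 μs
γ = 1/√(1 - 0.699²) = 1.398
τ = γτ₀ = 1.398 × 2.2 μs = 3.076 μs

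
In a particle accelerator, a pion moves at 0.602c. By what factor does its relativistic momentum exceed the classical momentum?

p_rel = γmv, p_class = mv
Ratio = γ = 1/√(1 - 0.602²)
= 1/√(0.637596) = 1.252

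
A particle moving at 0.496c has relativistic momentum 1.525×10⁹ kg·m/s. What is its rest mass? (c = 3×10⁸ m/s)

γ = 1/√(1 - 0.496²) = 1.1516
v = 0.496 × 3×10⁸ = 1.488×10⁸ m/s
m = p/(γv) = 1.525×10⁹/(1.1516 × 1.488×10⁸) = 8.899 kg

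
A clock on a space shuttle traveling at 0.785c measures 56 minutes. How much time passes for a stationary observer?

Proper time Δt₀ = 56 minutes
γ = 1/√(1 - 0.785²) = 1.6142
Δt = γΔt₀ = 1.6142 × 56 = 90.40 minutes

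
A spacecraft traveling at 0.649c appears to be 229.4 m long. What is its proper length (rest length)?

Contracted length L = 229.4 m
γ = 1/√(1 - 0.649²) = 1.3144
L₀ = γL = 1.3144 × 229.4 = 301.5 m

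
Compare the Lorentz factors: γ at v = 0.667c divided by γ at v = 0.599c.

γ₁ = 1/√(1 - 0.667²) = 1.3422
γ₂ = 1/√(1 - 0.599²) = 1.2488
γ₁/γ₂ = 1.3422/1.2488 = 1.075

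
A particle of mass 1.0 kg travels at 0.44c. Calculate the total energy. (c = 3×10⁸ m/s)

γ = 1/√(1 - 0.44²) = 1.1136
mc² = 1.0 × (3×10⁸)² = 9.000×10¹⁶ J
E = γmc² = 1.1136 × 9.000×10¹⁶ = 1.002×10¹⁷ J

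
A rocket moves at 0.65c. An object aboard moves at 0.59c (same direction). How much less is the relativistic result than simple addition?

Classical: u' + v = 0.59 + 0.65 = 1.24c
Relativistic: u = (0.59 + 0.65)/(1 + 0.3835) = 1.24/1.3835 = 0.8963c
Difference: 1.24 - 0.8963 = 0.3437c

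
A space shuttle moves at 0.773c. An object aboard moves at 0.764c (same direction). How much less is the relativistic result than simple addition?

Classical: u' + v = 0.764 + 0.773 = 1.537c
Relativistic: u = (0.764 + 0.773)/(1 + 0.590572) = 1.537/1.590572 = 0.9663c
Difference: 1.537 - 0.9663 = 0.5707c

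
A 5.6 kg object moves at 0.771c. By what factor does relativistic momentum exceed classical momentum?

p_rel = γmv, p_class = mv
Ratio = γ = 1/√(1 - 0.771²) = 1.570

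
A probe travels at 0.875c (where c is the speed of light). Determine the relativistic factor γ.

v/c = 0.875, so (v/c)² = 0.765625
1 - (v/c)² = 0.234375
γ = 1/√(0.234375) = 2.066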